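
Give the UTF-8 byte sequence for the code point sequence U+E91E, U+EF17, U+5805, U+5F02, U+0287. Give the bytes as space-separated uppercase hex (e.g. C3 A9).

EE A4 9E EE BC 97 E5 A0 85 E5 BC 82 CA 87

U+E91E: 3-byte form → EE A4 9E.
U+EF17: 3-byte form → EE BC 97.
U+5805: 3-byte form → E5 A0 85.
U+5F02: 3-byte form → E5 BC 82.
U+0287: 2-byte form → CA 87.
Concatenated (14 bytes): EE A4 9E EE BC 97 E5 A0 85 E5 BC 82 CA 87.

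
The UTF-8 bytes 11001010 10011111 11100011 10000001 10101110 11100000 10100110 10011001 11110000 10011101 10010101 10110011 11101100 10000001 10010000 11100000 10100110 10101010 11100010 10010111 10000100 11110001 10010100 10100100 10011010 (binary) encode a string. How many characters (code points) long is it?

Byte at offset 0: 0xCA = 11001010 → 2-byte char (#1). Advance 2.
Byte at offset 2: 0xE3 = 11100011 → 3-byte char (#2). Advance 3.
Byte at offset 5: 0xE0 = 11100000 → 3-byte char (#3). Advance 3.
Byte at offset 8: 0xF0 = 11110000 → 4-byte char (#4). Advance 4.
Byte at offset 12: 0xEC = 11101100 → 3-byte char (#5). Advance 3.
Byte at offset 15: 0xE0 = 11100000 → 3-byte char (#6). Advance 3.
Byte at offset 18: 0xE2 = 11100010 → 3-byte char (#7). Advance 3.
Byte at offset 21: 0xF1 = 11110001 → 4-byte char (#8). Advance 4.
Reached end at offset 25 after 8 code points.

8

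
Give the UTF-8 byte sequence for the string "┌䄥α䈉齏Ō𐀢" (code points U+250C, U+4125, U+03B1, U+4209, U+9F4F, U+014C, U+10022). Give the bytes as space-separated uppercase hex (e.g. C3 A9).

E2 94 8C E4 84 A5 CE B1 E4 88 89 E9 BD 8F C5 8C F0 90 80 A2

U+250C: 3-byte form → E2 94 8C.
U+4125: 3-byte form → E4 84 A5.
U+03B1: 2-byte form → CE B1.
U+4209: 3-byte form → E4 88 89.
U+9F4F: 3-byte form → E9 BD 8F.
U+014C: 2-byte form → C5 8C.
U+10022: 4-byte form → F0 90 80 A2.
Concatenated (20 bytes): E2 94 8C E4 84 A5 CE B1 E4 88 89 E9 BD 8F C5 8C F0 90 80 A2.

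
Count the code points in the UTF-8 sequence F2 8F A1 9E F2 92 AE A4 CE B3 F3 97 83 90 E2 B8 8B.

Byte at offset 0: 0xF2 = 11110010 → 4-byte char (#1). Advance 4.
Byte at offset 4: 0xF2 = 11110010 → 4-byte char (#2). Advance 4.
Byte at offset 8: 0xCE = 11001110 → 2-byte char (#3). Advance 2.
Byte at offset 10: 0xF3 = 11110011 → 4-byte char (#4). Advance 4.
Byte at offset 14: 0xE2 = 11100010 → 3-byte char (#5). Advance 3.
Reached end at offset 17 after 5 code points.

5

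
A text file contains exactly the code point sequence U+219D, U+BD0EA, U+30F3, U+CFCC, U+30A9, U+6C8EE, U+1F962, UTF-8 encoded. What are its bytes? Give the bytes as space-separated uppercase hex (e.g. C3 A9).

U+219D: 3-byte form → E2 86 9D.
U+BD0EA: 4-byte form → F2 BD 83 AA.
U+30F3: 3-byte form → E3 83 B3.
U+CFCC: 3-byte form → EC BF 8C.
U+30A9: 3-byte form → E3 82 A9.
U+6C8EE: 4-byte form → F1 AC A3 AE.
U+1F962: 4-byte form → F0 9F A5 A2.
Concatenated (24 bytes): E2 86 9D F2 BD 83 AA E3 83 B3 EC BF 8C E3 82 A9 F1 AC A3 AE F0 9F A5 A2.

E2 86 9D F2 BD 83 AA E3 83 B3 EC BF 8C E3 82 A9 F1 AC A3 AE F0 9F A5 A2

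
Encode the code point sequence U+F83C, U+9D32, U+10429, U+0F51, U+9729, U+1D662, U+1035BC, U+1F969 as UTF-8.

EF A0 BC E9 B4 B2 F0 90 90 A9 E0 BD 91 E9 9C A9 F0 9D 99 A2 F4 83 96 BC F0 9F A5 A9

U+F83C: 3-byte form → EF A0 BC.
U+9D32: 3-byte form → E9 B4 B2.
U+10429: 4-byte form → F0 90 90 A9.
U+0F51: 3-byte form → E0 BD 91.
U+9729: 3-byte form → E9 9C A9.
U+1D662: 4-byte form → F0 9D 99 A2.
U+1035BC: 4-byte form → F4 83 96 BC.
U+1F969: 4-byte form → F0 9F A5 A9.
Concatenated (28 bytes): EF A0 BC E9 B4 B2 F0 90 90 A9 E0 BD 91 E9 9C A9 F0 9D 99 A2 F4 83 96 BC F0 9F A5 A9.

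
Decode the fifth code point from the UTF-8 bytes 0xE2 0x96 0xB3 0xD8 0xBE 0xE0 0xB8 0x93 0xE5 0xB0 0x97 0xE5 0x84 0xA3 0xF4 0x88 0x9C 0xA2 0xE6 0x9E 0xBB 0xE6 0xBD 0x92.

U+5123

Offset 0: leading byte 0xE2 = 11100010 → 3-byte char #1 = E2 96 B3.
Offset 3: leading byte 0xD8 = 11011000 → 2-byte char #2 = D8 BE.
Offset 5: leading byte 0xE0 = 11100000 → 3-byte char #3 = E0 B8 93.
Offset 8: leading byte 0xE5 = 11100101 → 3-byte char #4 = E5 B0 97.
Offset 11: leading byte 0xE5 = 11100101 → 3-byte char #5 = E5 84 A3.
Leading byte 0xE5 = 11100101 matches 1110xxxx → 3-byte sequence.
Byte 1: 0xE5 = 11100101, payload 0101 (4 bits).
Byte 2: 0x84 = 10000100 (10xxxxxx ✓), payload 000100.
Byte 3: 0xA3 = 10100011 (10xxxxxx ✓), payload 100011.
Concatenate: 0101000100100011 = 0x5123 (16 bits → U+5123).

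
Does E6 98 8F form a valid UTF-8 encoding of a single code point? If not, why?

valid

Leading byte 0xE6 = 11100110 → 3-byte form.
Continuation bytes 0x98=10011000, 0x8F=10001111 all match 10xxxxxx.
Decoded value 0x660F is ≥ 0x800 (shortest form) and not a surrogate.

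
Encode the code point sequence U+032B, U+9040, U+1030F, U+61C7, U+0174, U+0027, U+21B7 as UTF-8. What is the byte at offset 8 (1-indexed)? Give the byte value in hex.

1-indexed offset 8 is 0-indexed offset 7.
U+032B → 2-byte form CC AB at offsets 0–1.
U+9040 → 3-byte form E9 81 80 at offsets 2–4.
U+1030F → 4-byte form F0 90 8C 8F at offsets 5–8.
Offset 7 falls in char 3's range; it's byte 3 of F0 90 8C 8F = 0x8C.

0x8C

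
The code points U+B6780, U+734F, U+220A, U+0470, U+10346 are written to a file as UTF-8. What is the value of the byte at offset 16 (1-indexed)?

1-indexed offset 16 is 0-indexed offset 15.
U+B6780 → 4-byte form F2 B6 9E 80 at offsets 0–3.
U+734F → 3-byte form E7 8D 8F at offsets 4–6.
U+220A → 3-byte form E2 88 8A at offsets 7–9.
U+0470 → 2-byte form D1 B0 at offsets 10–11.
U+10346 → 4-byte form F0 90 8D 86 at offsets 12–15.
Offset 15 falls in char 5's range; it's byte 4 of F0 90 8D 86 = 0x86.

0x86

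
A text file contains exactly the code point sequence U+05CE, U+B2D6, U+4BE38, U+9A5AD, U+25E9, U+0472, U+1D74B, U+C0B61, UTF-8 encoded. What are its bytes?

U+05CE: 2-byte form → D7 8E.
U+B2D6: 3-byte form → EB 8B 96.
U+4BE38: 4-byte form → F1 8B B8 B8.
U+9A5AD: 4-byte form → F2 9A 96 AD.
U+25E9: 3-byte form → E2 97 A9.
U+0472: 2-byte form → D1 B2.
U+1D74B: 4-byte form → F0 9D 9D 8B.
U+C0B61: 4-byte form → F3 80 AD A1.
Concatenated (26 bytes): D7 8E EB 8B 96 F1 8B B8 B8 F2 9A 96 AD E2 97 A9 D1 B2 F0 9D 9D 8B F3 80 AD A1.

D7 8E EB 8B 96 F1 8B B8 B8 F2 9A 96 AD E2 97 A9 D1 B2 F0 9D 9D 8B F3 80 AD A1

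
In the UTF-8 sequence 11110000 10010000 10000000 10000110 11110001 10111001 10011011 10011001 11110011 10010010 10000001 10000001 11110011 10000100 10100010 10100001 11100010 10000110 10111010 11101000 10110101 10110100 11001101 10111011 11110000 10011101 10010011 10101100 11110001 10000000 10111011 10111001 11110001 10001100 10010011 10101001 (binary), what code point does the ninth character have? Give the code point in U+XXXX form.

U+40EF9

Offset 0: leading byte 0xF0 = 11110000 → 4-byte char #1 = F0 90 80 86.
Offset 4: leading byte 0xF1 = 11110001 → 4-byte char #2 = F1 B9 9B 99.
Offset 8: leading byte 0xF3 = 11110011 → 4-byte char #3 = F3 92 81 81.
Offset 12: leading byte 0xF3 = 11110011 → 4-byte char #4 = F3 84 A2 A1.
Offset 16: leading byte 0xE2 = 11100010 → 3-byte char #5 = E2 86 BA.
Offset 19: leading byte 0xE8 = 11101000 → 3-byte char #6 = E8 B5 B4.
Offset 22: leading byte 0xCD = 11001101 → 2-byte char #7 = CD BB.
Offset 24: leading byte 0xF0 = 11110000 → 4-byte char #8 = F0 9D 93 AC.
Offset 28: leading byte 0xF1 = 11110001 → 4-byte char #9 = F1 80 BB B9.
Leading byte 0xF1 = 11110001 matches 11110xxx → 4-byte sequence.
Byte 1: 0xF1 = 11110001, payload 001 (3 bits).
Byte 2: 0x80 = 10000000 (10xxxxxx ✓), payload 000000.
Byte 3: 0xBB = 10111011 (10xxxxxx ✓), payload 111011.
Byte 4: 0xB9 = 10111001 (10xxxxxx ✓), payload 111001.
Concatenate: 001000000111011111001 = 0x40EF9 (21 bits → U+40EF9).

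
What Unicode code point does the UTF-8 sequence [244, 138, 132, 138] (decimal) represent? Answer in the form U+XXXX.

U+10A10A

Leading byte 0xF4 = 11110100 matches 11110xxx → 4-byte sequence.
Byte 1: 0xF4 = 11110100, payload 100 (3 bits).
Byte 2: 0x8A = 10001010 (10xxxxxx ✓), payload 001010.
Byte 3: 0x84 = 10000100 (10xxxxxx ✓), payload 000100.
Byte 4: 0x8A = 10001010 (10xxxxxx ✓), payload 001010.
Concatenate: 100001010000100001010 = 0x10A10A (21 bits → U+10A10A).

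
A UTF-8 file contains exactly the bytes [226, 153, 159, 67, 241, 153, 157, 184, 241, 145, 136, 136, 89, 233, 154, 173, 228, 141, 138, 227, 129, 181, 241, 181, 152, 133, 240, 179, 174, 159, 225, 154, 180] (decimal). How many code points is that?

Byte at offset 0: 0xE2 = 11100010 → 3-byte char (#1). Advance 3.
Byte at offset 3: 0x43 = 01000011 → 1-byte char (#2). Advance 1.
Byte at offset 4: 0xF1 = 11110001 → 4-byte char (#3). Advance 4.
Byte at offset 8: 0xF1 = 11110001 → 4-byte char (#4). Advance 4.
Byte at offset 12: 0x59 = 01011001 → 1-byte char (#5). Advance 1.
Byte at offset 13: 0xE9 = 11101001 → 3-byte char (#6). Advance 3.
Byte at offset 16: 0xE4 = 11100100 → 3-byte char (#7). Advance 3.
Byte at offset 19: 0xE3 = 11100011 → 3-byte char (#8). Advance 3.
Byte at offset 22: 0xF1 = 11110001 → 4-byte char (#9). Advance 4.
Byte at offset 26: 0xF0 = 11110000 → 4-byte char (#10). Advance 4.
Byte at offset 30: 0xE1 = 11100001 → 3-byte char (#11). Advance 3.
Reached end at offset 33 after 11 code points.

11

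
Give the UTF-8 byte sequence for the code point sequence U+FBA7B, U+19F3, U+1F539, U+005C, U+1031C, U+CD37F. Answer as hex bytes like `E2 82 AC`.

F3 BB A9 BB E1 A7 B3 F0 9F 94 B9 5C F0 90 8C 9C F3 8D 8D BF

U+FBA7B: 4-byte form → F3 BB A9 BB.
U+19F3: 3-byte form → E1 A7 B3.
U+1F539: 4-byte form → F0 9F 94 B9.
U+005C: 1-byte form → 5C.
U+1031C: 4-byte form → F0 90 8C 9C.
U+CD37F: 4-byte form → F3 8D 8D BF.
Concatenated (20 bytes): F3 BB A9 BB E1 A7 B3 F0 9F 94 B9 5C F0 90 8C 9C F3 8D 8D BF.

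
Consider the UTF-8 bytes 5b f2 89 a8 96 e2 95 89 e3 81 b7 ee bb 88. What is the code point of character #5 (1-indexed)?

U+EEC8

Offset 0: leading byte 0x5B = 01011011 → 1-byte char #1 = 5B.
Offset 1: leading byte 0xF2 = 11110010 → 4-byte char #2 = F2 89 A8 96.
Offset 5: leading byte 0xE2 = 11100010 → 3-byte char #3 = E2 95 89.
Offset 8: leading byte 0xE3 = 11100011 → 3-byte char #4 = E3 81 B7.
Offset 11: leading byte 0xEE = 11101110 → 3-byte char #5 = EE BB 88.
Leading byte 0xEE = 11101110 matches 1110xxxx → 3-byte sequence.
Byte 1: 0xEE = 11101110, payload 1110 (4 bits).
Byte 2: 0xBB = 10111011 (10xxxxxx ✓), payload 111011.
Byte 3: 0x88 = 10001000 (10xxxxxx ✓), payload 001000.
Concatenate: 1110111011001000 = 0xEEC8 (16 bits → U+EEC8).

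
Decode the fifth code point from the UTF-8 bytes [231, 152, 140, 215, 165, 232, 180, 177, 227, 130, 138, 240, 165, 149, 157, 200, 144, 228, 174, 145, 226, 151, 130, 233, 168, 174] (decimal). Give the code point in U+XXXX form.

Offset 0: leading byte 0xE7 = 11100111 → 3-byte char #1 = E7 98 8C.
Offset 3: leading byte 0xD7 = 11010111 → 2-byte char #2 = D7 A5.
Offset 5: leading byte 0xE8 = 11101000 → 3-byte char #3 = E8 B4 B1.
Offset 8: leading byte 0xE3 = 11100011 → 3-byte char #4 = E3 82 8A.
Offset 11: leading byte 0xF0 = 11110000 → 4-byte char #5 = F0 A5 95 9D.
Leading byte 0xF0 = 11110000 matches 11110xxx → 4-byte sequence.
Byte 1: 0xF0 = 11110000, payload 000 (3 bits).
Byte 2: 0xA5 = 10100101 (10xxxxxx ✓), payload 100101.
Byte 3: 0x95 = 10010101 (10xxxxxx ✓), payload 010101.
Byte 4: 0x9D = 10011101 (10xxxxxx ✓), payload 011101.
Concatenate: 000100101010101011101 = 0x2555D (21 bits → U+2555D).

U+2555D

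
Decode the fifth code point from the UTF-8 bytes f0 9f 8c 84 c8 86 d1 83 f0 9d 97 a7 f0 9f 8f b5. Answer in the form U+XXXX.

Offset 0: leading byte 0xF0 = 11110000 → 4-byte char #1 = F0 9F 8C 84.
Offset 4: leading byte 0xC8 = 11001000 → 2-byte char #2 = C8 86.
Offset 6: leading byte 0xD1 = 11010001 → 2-byte char #3 = D1 83.
Offset 8: leading byte 0xF0 = 11110000 → 4-byte char #4 = F0 9D 97 A7.
Offset 12: leading byte 0xF0 = 11110000 → 4-byte char #5 = F0 9F 8F B5.
Leading byte 0xF0 = 11110000 matches 11110xxx → 4-byte sequence.
Byte 1: 0xF0 = 11110000, payload 000 (3 bits).
Byte 2: 0x9F = 10011111 (10xxxxxx ✓), payload 011111.
Byte 3: 0x8F = 10001111 (10xxxxxx ✓), payload 001111.
Byte 4: 0xB5 = 10110101 (10xxxxxx ✓), payload 110101.
Concatenate: 000011111001111110101 = 0x1F3F5 (21 bits → U+1F3F5).

U+1F3F5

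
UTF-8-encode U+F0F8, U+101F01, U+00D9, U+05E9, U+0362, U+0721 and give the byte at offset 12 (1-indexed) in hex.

0xCD

1-indexed offset 12 is 0-indexed offset 11.
U+F0F8 → 3-byte form EF 83 B8 at offsets 0–2.
U+101F01 → 4-byte form F4 81 BC 81 at offsets 3–6.
U+00D9 → 2-byte form C3 99 at offsets 7–8.
U+05E9 → 2-byte form D7 A9 at offsets 9–10.
U+0362 → 2-byte form CD A2 at offsets 11–12.
Offset 11 falls in char 5's range; it's byte 1 of CD A2 = 0xCD.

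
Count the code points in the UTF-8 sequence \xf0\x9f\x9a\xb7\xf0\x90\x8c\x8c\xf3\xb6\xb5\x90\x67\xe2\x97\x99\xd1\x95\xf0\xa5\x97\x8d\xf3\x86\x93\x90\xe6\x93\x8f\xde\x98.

Byte at offset 0: 0xF0 = 11110000 → 4-byte char (#1). Advance 4.
Byte at offset 4: 0xF0 = 11110000 → 4-byte char (#2). Advance 4.
Byte at offset 8: 0xF3 = 11110011 → 4-byte char (#3). Advance 4.
Byte at offset 12: 0x67 = 01100111 → 1-byte char (#4). Advance 1.
Byte at offset 13: 0xE2 = 11100010 → 3-byte char (#5). Advance 3.
Byte at offset 16: 0xD1 = 11010001 → 2-byte char (#6). Advance 2.
Byte at offset 18: 0xF0 = 11110000 → 4-byte char (#7). Advance 4.
Byte at offset 22: 0xF3 = 11110011 → 4-byte char (#8). Advance 4.
Byte at offset 26: 0xE6 = 11100110 → 3-byte char (#9). Advance 3.
Byte at offset 29: 0xDE = 11011110 → 2-byte char (#10). Advance 2.
Reached end at offset 31 after 10 code points.

10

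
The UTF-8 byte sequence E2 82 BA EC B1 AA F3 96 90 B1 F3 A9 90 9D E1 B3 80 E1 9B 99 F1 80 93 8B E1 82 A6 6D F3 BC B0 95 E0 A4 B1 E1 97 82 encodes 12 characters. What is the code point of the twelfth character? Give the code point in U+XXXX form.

U+15C2

Offset 0: leading byte 0xE2 = 11100010 → 3-byte char #1 = E2 82 BA.
Offset 3: leading byte 0xEC = 11101100 → 3-byte char #2 = EC B1 AA.
Offset 6: leading byte 0xF3 = 11110011 → 4-byte char #3 = F3 96 90 B1.
Offset 10: leading byte 0xF3 = 11110011 → 4-byte char #4 = F3 A9 90 9D.
Offset 14: leading byte 0xE1 = 11100001 → 3-byte char #5 = E1 B3 80.
Offset 17: leading byte 0xE1 = 11100001 → 3-byte char #6 = E1 9B 99.
Offset 20: leading byte 0xF1 = 11110001 → 4-byte char #7 = F1 80 93 8B.
Offset 24: leading byte 0xE1 = 11100001 → 3-byte char #8 = E1 82 A6.
Offset 27: leading byte 0x6D = 01101101 → 1-byte char #9 = 6D.
Offset 28: leading byte 0xF3 = 11110011 → 4-byte char #10 = F3 BC B0 95.
Offset 32: leading byte 0xE0 = 11100000 → 3-byte char #11 = E0 A4 B1.
Offset 35: leading byte 0xE1 = 11100001 → 3-byte char #12 = E1 97 82.
Leading byte 0xE1 = 11100001 matches 1110xxxx → 3-byte sequence.
Byte 1: 0xE1 = 11100001, payload 0001 (4 bits).
Byte 2: 0x97 = 10010111 (10xxxxxx ✓), payload 010111.
Byte 3: 0x82 = 10000010 (10xxxxxx ✓), payload 000010.
Concatenate: 0001010111000010 = 0x15C2 (16 bits → U+15C2).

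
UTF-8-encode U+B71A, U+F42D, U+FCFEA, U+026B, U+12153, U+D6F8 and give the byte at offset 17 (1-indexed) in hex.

0xED

1-indexed offset 17 is 0-indexed offset 16.
U+B71A → 3-byte form EB 9C 9A at offsets 0–2.
U+F42D → 3-byte form EF 90 AD at offsets 3–5.
U+FCFEA → 4-byte form F3 BC BF AA at offsets 6–9.
U+026B → 2-byte form C9 AB at offsets 10–11.
U+12153 → 4-byte form F0 92 85 93 at offsets 12–15.
U+D6F8 → 3-byte form ED 9B B8 at offsets 16–18.
Offset 16 falls in char 6's range; it's byte 1 of ED 9B B8 = 0xED.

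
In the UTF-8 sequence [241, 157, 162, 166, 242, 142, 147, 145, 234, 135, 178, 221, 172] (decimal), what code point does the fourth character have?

U+076C

Offset 0: leading byte 0xF1 = 11110001 → 4-byte char #1 = F1 9D A2 A6.
Offset 4: leading byte 0xF2 = 11110010 → 4-byte char #2 = F2 8E 93 91.
Offset 8: leading byte 0xEA = 11101010 → 3-byte char #3 = EA 87 B2.
Offset 11: leading byte 0xDD = 11011101 → 2-byte char #4 = DD AC.
Leading byte 0xDD = 11011101 matches 110xxxxx → 2-byte sequence.
Byte 1: 0xDD = 11011101, payload 11101 (5 bits).
Byte 2: 0xAC = 10101100 (10xxxxxx ✓), payload 101100.
Concatenate: 11101101100 = 0x76C (11 bits → U+076C).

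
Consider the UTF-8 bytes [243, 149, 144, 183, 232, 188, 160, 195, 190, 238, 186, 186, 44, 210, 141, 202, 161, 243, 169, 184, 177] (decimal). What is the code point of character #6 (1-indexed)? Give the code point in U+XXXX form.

Offset 0: leading byte 0xF3 = 11110011 → 4-byte char #1 = F3 95 90 B7.
Offset 4: leading byte 0xE8 = 11101000 → 3-byte char #2 = E8 BC A0.
Offset 7: leading byte 0xC3 = 11000011 → 2-byte char #3 = C3 BE.
Offset 9: leading byte 0xEE = 11101110 → 3-byte char #4 = EE BA BA.
Offset 12: leading byte 0x2C = 00101100 → 1-byte char #5 = 2C.
Offset 13: leading byte 0xD2 = 11010010 → 2-byte char #6 = D2 8D.
Leading byte 0xD2 = 11010010 matches 110xxxxx → 2-byte sequence.
Byte 1: 0xD2 = 11010010, payload 10010 (5 bits).
Byte 2: 0x8D = 10001101 (10xxxxxx ✓), payload 001101.
Concatenate: 10010001101 = 0x48D (11 bits → U+048D).

U+048D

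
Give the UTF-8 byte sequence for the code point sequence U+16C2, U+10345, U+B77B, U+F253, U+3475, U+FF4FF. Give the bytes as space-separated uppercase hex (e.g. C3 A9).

E1 9B 82 F0 90 8D 85 EB 9D BB EF 89 93 E3 91 B5 F3 BF 93 BF

U+16C2: 3-byte form → E1 9B 82.
U+10345: 4-byte form → F0 90 8D 85.
U+B77B: 3-byte form → EB 9D BB.
U+F253: 3-byte form → EF 89 93.
U+3475: 3-byte form → E3 91 B5.
U+FF4FF: 4-byte form → F3 BF 93 BF.
Concatenated (20 bytes): E1 9B 82 F0 90 8D 85 EB 9D BB EF 89 93 E3 91 B5 F3 BF 93 BF.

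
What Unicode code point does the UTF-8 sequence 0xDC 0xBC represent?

Leading byte 0xDC = 11011100 matches 110xxxxx → 2-byte sequence.
Byte 1: 0xDC = 11011100, payload 11100 (5 bits).
Byte 2: 0xBC = 10111100 (10xxxxxx ✓), payload 111100.
Concatenate: 11100111100 = 0x73C (11 bits → U+073C).

U+073C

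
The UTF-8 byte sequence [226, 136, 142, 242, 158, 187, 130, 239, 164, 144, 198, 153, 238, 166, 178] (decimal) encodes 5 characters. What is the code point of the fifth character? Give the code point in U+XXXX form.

U+E9B2

Offset 0: leading byte 0xE2 = 11100010 → 3-byte char #1 = E2 88 8E.
Offset 3: leading byte 0xF2 = 11110010 → 4-byte char #2 = F2 9E BB 82.
Offset 7: leading byte 0xEF = 11101111 → 3-byte char #3 = EF A4 90.
Offset 10: leading byte 0xC6 = 11000110 → 2-byte char #4 = C6 99.
Offset 12: leading byte 0xEE = 11101110 → 3-byte char #5 = EE A6 B2.
Leading byte 0xEE = 11101110 matches 1110xxxx → 3-byte sequence.
Byte 1: 0xEE = 11101110, payload 1110 (4 bits).
Byte 2: 0xA6 = 10100110 (10xxxxxx ✓), payload 100110.
Byte 3: 0xB2 = 10110010 (10xxxxxx ✓), payload 110010.
Concatenate: 1110100110110010 = 0xE9B2 (16 bits → U+E9B2).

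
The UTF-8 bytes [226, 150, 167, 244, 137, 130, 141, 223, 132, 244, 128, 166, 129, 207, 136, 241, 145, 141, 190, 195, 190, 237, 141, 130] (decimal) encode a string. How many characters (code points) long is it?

8

Byte at offset 0: 0xE2 = 11100010 → 3-byte char (#1). Advance 3.
Byte at offset 3: 0xF4 = 11110100 → 4-byte char (#2). Advance 4.
Byte at offset 7: 0xDF = 11011111 → 2-byte char (#3). Advance 2.
Byte at offset 9: 0xF4 = 11110100 → 4-byte char (#4). Advance 4.
Byte at offset 13: 0xCF = 11001111 → 2-byte char (#5). Advance 2.
Byte at offset 15: 0xF1 = 11110001 → 4-byte char (#6). Advance 4.
Byte at offset 19: 0xC3 = 11000011 → 2-byte char (#7). Advance 2.
Byte at offset 21: 0xED = 11101101 → 3-byte char (#8). Advance 3.
Reached end at offset 24 after 8 code points.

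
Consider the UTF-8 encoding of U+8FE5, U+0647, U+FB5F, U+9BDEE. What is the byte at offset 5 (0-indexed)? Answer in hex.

0xEF

U+8FE5 → 3-byte form E8 BF A5 at offsets 0–2.
U+0647 → 2-byte form D9 87 at offsets 3–4.
U+FB5F → 3-byte form EF AD 9F at offsets 5–7.
Offset 5 falls in char 3's range; it's byte 1 of EF AD 9F = 0xEF.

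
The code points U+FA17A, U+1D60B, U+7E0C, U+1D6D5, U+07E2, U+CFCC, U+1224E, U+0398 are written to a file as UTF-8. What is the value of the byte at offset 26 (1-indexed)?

1-indexed offset 26 is 0-indexed offset 25.
U+FA17A → 4-byte form F3 BA 85 BA at offsets 0–3.
U+1D60B → 4-byte form F0 9D 98 8B at offsets 4–7.
U+7E0C → 3-byte form E7 B8 8C at offsets 8–10.
U+1D6D5 → 4-byte form F0 9D 9B 95 at offsets 11–14.
U+07E2 → 2-byte form DF A2 at offsets 15–16.
U+CFCC → 3-byte form EC BF 8C at offsets 17–19.
U+1224E → 4-byte form F0 92 89 8E at offsets 20–23.
U+0398 → 2-byte form CE 98 at offsets 24–25.
Offset 25 falls in char 8's range; it's byte 2 of CE 98 = 0x98.

0x98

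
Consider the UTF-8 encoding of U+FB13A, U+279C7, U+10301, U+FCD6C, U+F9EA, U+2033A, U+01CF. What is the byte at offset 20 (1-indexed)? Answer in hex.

0xF0

1-indexed offset 20 is 0-indexed offset 19.
U+FB13A → 4-byte form F3 BB 84 BA at offsets 0–3.
U+279C7 → 4-byte form F0 A7 A7 87 at offsets 4–7.
U+10301 → 4-byte form F0 90 8C 81 at offsets 8–11.
U+FCD6C → 4-byte form F3 BC B5 AC at offsets 12–15.
U+F9EA → 3-byte form EF A7 AA at offsets 16–18.
U+2033A → 4-byte form F0 A0 8C BA at offsets 19–22.
Offset 19 falls in char 6's range; it's byte 1 of F0 A0 8C BA = 0xF0.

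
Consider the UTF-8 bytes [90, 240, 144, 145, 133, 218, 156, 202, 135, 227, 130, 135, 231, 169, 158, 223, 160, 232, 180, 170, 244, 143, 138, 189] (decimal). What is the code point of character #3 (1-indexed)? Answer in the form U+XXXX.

Offset 0: leading byte 0x5A = 01011010 → 1-byte char #1 = 5A.
Offset 1: leading byte 0xF0 = 11110000 → 4-byte char #2 = F0 90 91 85.
Offset 5: leading byte 0xDA = 11011010 → 2-byte char #3 = DA 9C.
Leading byte 0xDA = 11011010 matches 110xxxxx → 2-byte sequence.
Byte 1: 0xDA = 11011010, payload 11010 (5 bits).
Byte 2: 0x9C = 10011100 (10xxxxxx ✓), payload 011100.
Concatenate: 11010011100 = 0x69C (11 bits → U+069C).

U+069C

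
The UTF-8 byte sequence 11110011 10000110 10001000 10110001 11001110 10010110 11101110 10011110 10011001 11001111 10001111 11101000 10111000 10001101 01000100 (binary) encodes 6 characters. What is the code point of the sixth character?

Offset 0: leading byte 0xF3 = 11110011 → 4-byte char #1 = F3 86 88 B1.
Offset 4: leading byte 0xCE = 11001110 → 2-byte char #2 = CE 96.
Offset 6: leading byte 0xEE = 11101110 → 3-byte char #3 = EE 9E 99.
Offset 9: leading byte 0xCF = 11001111 → 2-byte char #4 = CF 8F.
Offset 11: leading byte 0xE8 = 11101000 → 3-byte char #5 = E8 B8 8D.
Offset 14: leading byte 0x44 = 01000100 → 1-byte char #6 = 44.
Leading byte 0x44 = 01000100 matches 0xxxxxxx → 1-byte sequence.
Byte 1: 0x44 = 01000100, payload 1000100 (7 bits).
Concatenate: 1000100 = 0x44 (7 bits → U+0044).

U+0044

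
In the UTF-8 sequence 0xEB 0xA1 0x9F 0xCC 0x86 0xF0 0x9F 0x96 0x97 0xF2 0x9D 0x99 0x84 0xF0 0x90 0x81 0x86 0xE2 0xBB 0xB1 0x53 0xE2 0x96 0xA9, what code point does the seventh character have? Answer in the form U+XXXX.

Offset 0: leading byte 0xEB = 11101011 → 3-byte char #1 = EB A1 9F.
Offset 3: leading byte 0xCC = 11001100 → 2-byte char #2 = CC 86.
Offset 5: leading byte 0xF0 = 11110000 → 4-byte char #3 = F0 9F 96 97.
Offset 9: leading byte 0xF2 = 11110010 → 4-byte char #4 = F2 9D 99 84.
Offset 13: leading byte 0xF0 = 11110000 → 4-byte char #5 = F0 90 81 86.
Offset 17: leading byte 0xE2 = 11100010 → 3-byte char #6 = E2 BB B1.
Offset 20: leading byte 0x53 = 01010011 → 1-byte char #7 = 53.
Leading byte 0x53 = 01010011 matches 0xxxxxxx → 1-byte sequence.
Byte 1: 0x53 = 01010011, payload 1010011 (7 bits).
Concatenate: 1010011 = 0x53 (7 bits → U+0053).

U+0053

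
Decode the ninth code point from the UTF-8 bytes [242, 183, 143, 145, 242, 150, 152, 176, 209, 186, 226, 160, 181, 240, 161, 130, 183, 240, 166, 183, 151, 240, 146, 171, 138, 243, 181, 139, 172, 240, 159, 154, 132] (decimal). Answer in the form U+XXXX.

Offset 0: leading byte 0xF2 = 11110010 → 4-byte char #1 = F2 B7 8F 91.
Offset 4: leading byte 0xF2 = 11110010 → 4-byte char #2 = F2 96 98 B0.
Offset 8: leading byte 0xD1 = 11010001 → 2-byte char #3 = D1 BA.
Offset 10: leading byte 0xE2 = 11100010 → 3-byte char #4 = E2 A0 B5.
Offset 13: leading byte 0xF0 = 11110000 → 4-byte char #5 = F0 A1 82 B7.
Offset 17: leading byte 0xF0 = 11110000 → 4-byte char #6 = F0 A6 B7 97.
Offset 21: leading byte 0xF0 = 11110000 → 4-byte char #7 = F0 92 AB 8A.
Offset 25: leading byte 0xF3 = 11110011 → 4-byte char #8 = F3 B5 8B AC.
Offset 29: leading byte 0xF0 = 11110000 → 4-byte char #9 = F0 9F 9A 84.
Leading byte 0xF0 = 11110000 matches 11110xxx → 4-byte sequence.
Byte 1: 0xF0 = 11110000, payload 000 (3 bits).
Byte 2: 0x9F = 10011111 (10xxxxxx ✓), payload 011111.
Byte 3: 0x9A = 10011010 (10xxxxxx ✓), payload 011010.
Byte 4: 0x84 = 10000100 (10xxxxxx ✓), payload 000100.
Concatenate: 000011111011010000100 = 0x1F684 (21 bits → U+1F684).

U+1F684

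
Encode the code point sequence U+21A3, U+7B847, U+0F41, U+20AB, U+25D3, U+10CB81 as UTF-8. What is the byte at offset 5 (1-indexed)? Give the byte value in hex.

0xBB

1-indexed offset 5 is 0-indexed offset 4.
U+21A3 → 3-byte form E2 86 A3 at offsets 0–2.
U+7B847 → 4-byte form F1 BB A1 87 at offsets 3–6.
Offset 4 falls in char 2's range; it's byte 2 of F1 BB A1 87 = 0xBB.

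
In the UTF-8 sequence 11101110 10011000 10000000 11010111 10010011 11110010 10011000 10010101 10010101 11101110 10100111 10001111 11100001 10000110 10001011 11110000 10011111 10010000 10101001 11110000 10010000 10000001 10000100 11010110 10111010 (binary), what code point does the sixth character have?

Offset 0: leading byte 0xEE = 11101110 → 3-byte char #1 = EE 98 80.
Offset 3: leading byte 0xD7 = 11010111 → 2-byte char #2 = D7 93.
Offset 5: leading byte 0xF2 = 11110010 → 4-byte char #3 = F2 98 95 95.
Offset 9: leading byte 0xEE = 11101110 → 3-byte char #4 = EE A7 8F.
Offset 12: leading byte 0xE1 = 11100001 → 3-byte char #5 = E1 86 8B.
Offset 15: leading byte 0xF0 = 11110000 → 4-byte char #6 = F0 9F 90 A9.
Leading byte 0xF0 = 11110000 matches 11110xxx → 4-byte sequence.
Byte 1: 0xF0 = 11110000, payload 000 (3 bits).
Byte 2: 0x9F = 10011111 (10xxxxxx ✓), payload 011111.
Byte 3: 0x90 = 10010000 (10xxxxxx ✓), payload 010000.
Byte 4: 0xA9 = 10101001 (10xxxxxx ✓), payload 101001.
Concatenate: 000011111010000101001 = 0x1F429 (21 bits → U+1F429).

U+1F429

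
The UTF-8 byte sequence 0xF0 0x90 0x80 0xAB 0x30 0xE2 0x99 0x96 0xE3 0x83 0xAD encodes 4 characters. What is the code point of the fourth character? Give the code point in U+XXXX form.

Offset 0: leading byte 0xF0 = 11110000 → 4-byte char #1 = F0 90 80 AB.
Offset 4: leading byte 0x30 = 00110000 → 1-byte char #2 = 30.
Offset 5: leading byte 0xE2 = 11100010 → 3-byte char #3 = E2 99 96.
Offset 8: leading byte 0xE3 = 11100011 → 3-byte char #4 = E3 83 AD.
Leading byte 0xE3 = 11100011 matches 1110xxxx → 3-byte sequence.
Byte 1: 0xE3 = 11100011, payload 0011 (4 bits).
Byte 2: 0x83 = 10000011 (10xxxxxx ✓), payload 000011.
Byte 3: 0xAD = 10101101 (10xxxxxx ✓), payload 101101.
Concatenate: 0011000011101101 = 0x30ED (16 bits → U+30ED).

U+30ED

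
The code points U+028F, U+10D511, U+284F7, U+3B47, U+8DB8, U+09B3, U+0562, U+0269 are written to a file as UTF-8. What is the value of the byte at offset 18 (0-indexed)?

0xB3

U+028F → 2-byte form CA 8F at offsets 0–1.
U+10D511 → 4-byte form F4 8D 94 91 at offsets 2–5.
U+284F7 → 4-byte form F0 A8 93 B7 at offsets 6–9.
U+3B47 → 3-byte form E3 AD 87 at offsets 10–12.
U+8DB8 → 3-byte form E8 B6 B8 at offsets 13–15.
U+09B3 → 3-byte form E0 A6 B3 at offsets 16–18.
Offset 18 falls in char 6's range; it's byte 3 of E0 A6 B3 = 0xB3.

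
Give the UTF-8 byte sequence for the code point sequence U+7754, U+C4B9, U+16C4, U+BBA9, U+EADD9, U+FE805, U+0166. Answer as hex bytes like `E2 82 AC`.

U+7754: 3-byte form → E7 9D 94.
U+C4B9: 3-byte form → EC 92 B9.
U+16C4: 3-byte form → E1 9B 84.
U+BBA9: 3-byte form → EB AE A9.
U+EADD9: 4-byte form → F3 AA B7 99.
U+FE805: 4-byte form → F3 BE A0 85.
U+0166: 2-byte form → C5 A6.
Concatenated (22 bytes): E7 9D 94 EC 92 B9 E1 9B 84 EB AE A9 F3 AA B7 99 F3 BE A0 85 C5 A6.

E7 9D 94 EC 92 B9 E1 9B 84 EB AE A9 F3 AA B7 99 F3 BE A0 85 C5 A6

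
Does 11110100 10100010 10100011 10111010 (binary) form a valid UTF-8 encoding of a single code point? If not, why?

Leading byte 0xF4 = 11110100 → 4-byte form.
Payload = 0x1228FA, which exceeds U+10FFFF, the maximum Unicode code point. (Leading bytes F5–FF, or F4 followed by ≥ 0x90, are invalid.)

invalid (encodes a value above U+10FFFF)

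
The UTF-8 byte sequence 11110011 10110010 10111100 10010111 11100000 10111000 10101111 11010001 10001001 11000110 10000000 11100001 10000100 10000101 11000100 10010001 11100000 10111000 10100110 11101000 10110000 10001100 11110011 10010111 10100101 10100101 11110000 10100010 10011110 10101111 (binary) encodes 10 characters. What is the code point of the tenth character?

U+227AF

Offset 0: leading byte 0xF3 = 11110011 → 4-byte char #1 = F3 B2 BC 97.
Offset 4: leading byte 0xE0 = 11100000 → 3-byte char #2 = E0 B8 AF.
Offset 7: leading byte 0xD1 = 11010001 → 2-byte char #3 = D1 89.
Offset 9: leading byte 0xC6 = 11000110 → 2-byte char #4 = C6 80.
Offset 11: leading byte 0xE1 = 11100001 → 3-byte char #5 = E1 84 85.
Offset 14: leading byte 0xC4 = 11000100 → 2-byte char #6 = C4 91.
Offset 16: leading byte 0xE0 = 11100000 → 3-byte char #7 = E0 B8 A6.
Offset 19: leading byte 0xE8 = 11101000 → 3-byte char #8 = E8 B0 8C.
Offset 22: leading byte 0xF3 = 11110011 → 4-byte char #9 = F3 97 A5 A5.
Offset 26: leading byte 0xF0 = 11110000 → 4-byte char #10 = F0 A2 9E AF.
Leading byte 0xF0 = 11110000 matches 11110xxx → 4-byte sequence.
Byte 1: 0xF0 = 11110000, payload 000 (3 bits).
Byte 2: 0xA2 = 10100010 (10xxxxxx ✓), payload 100010.
Byte 3: 0x9E = 10011110 (10xxxxxx ✓), payload 011110.
Byte 4: 0xAF = 10101111 (10xxxxxx ✓), payload 101111.
Concatenate: 000100010011110101111 = 0x227AF (21 bits → U+227AF).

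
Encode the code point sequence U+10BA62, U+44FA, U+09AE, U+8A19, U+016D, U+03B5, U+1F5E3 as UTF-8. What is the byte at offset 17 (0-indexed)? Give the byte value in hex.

0xF0

U+10BA62 → 4-byte form F4 8B A9 A2 at offsets 0–3.
U+44FA → 3-byte form E4 93 BA at offsets 4–6.
U+09AE → 3-byte form E0 A6 AE at offsets 7–9.
U+8A19 → 3-byte form E8 A8 99 at offsets 10–12.
U+016D → 2-byte form C5 AD at offsets 13–14.
U+03B5 → 2-byte form CE B5 at offsets 15–16.
U+1F5E3 → 4-byte form F0 9F 97 A3 at offsets 17–20.
Offset 17 falls in char 7's range; it's byte 1 of F0 9F 97 A3 = 0xF0.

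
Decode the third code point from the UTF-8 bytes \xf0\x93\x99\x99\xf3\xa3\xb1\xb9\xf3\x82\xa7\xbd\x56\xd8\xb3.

Offset 0: leading byte 0xF0 = 11110000 → 4-byte char #1 = F0 93 99 99.
Offset 4: leading byte 0xF3 = 11110011 → 4-byte char #2 = F3 A3 B1 B9.
Offset 8: leading byte 0xF3 = 11110011 → 4-byte char #3 = F3 82 A7 BD.
Leading byte 0xF3 = 11110011 matches 11110xxx → 4-byte sequence.
Byte 1: 0xF3 = 11110011, payload 011 (3 bits).
Byte 2: 0x82 = 10000010 (10xxxxxx ✓), payload 000010.
Byte 3: 0xA7 = 10100111 (10xxxxxx ✓), payload 100111.
Byte 4: 0xBD = 10111101 (10xxxxxx ✓), payload 111101.
Concatenate: 011000010100111111101 = 0xC29FD (21 bits → U+C29FD).

U+C29FD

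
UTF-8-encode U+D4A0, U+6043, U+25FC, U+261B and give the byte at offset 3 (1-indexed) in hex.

0xA0

1-indexed offset 3 is 0-indexed offset 2.
U+D4A0 → 3-byte form ED 92 A0 at offsets 0–2.
Offset 2 falls in char 1's range; it's byte 3 of ED 92 A0 = 0xA0.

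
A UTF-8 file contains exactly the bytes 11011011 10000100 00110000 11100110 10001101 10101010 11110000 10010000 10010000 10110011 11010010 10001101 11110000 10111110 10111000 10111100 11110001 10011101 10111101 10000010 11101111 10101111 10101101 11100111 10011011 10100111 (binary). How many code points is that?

Byte at offset 0: 0xDB = 11011011 → 2-byte char (#1). Advance 2.
Byte at offset 2: 0x30 = 00110000 → 1-byte char (#2). Advance 1.
Byte at offset 3: 0xE6 = 11100110 → 3-byte char (#3). Advance 3.
Byte at offset 6: 0xF0 = 11110000 → 4-byte char (#4). Advance 4.
Byte at offset 10: 0xD2 = 11010010 → 2-byte char (#5). Advance 2.
Byte at offset 12: 0xF0 = 11110000 → 4-byte char (#6). Advance 4.
Byte at offset 16: 0xF1 = 11110001 → 4-byte char (#7). Advance 4.
Byte at offset 20: 0xEF = 11101111 → 3-byte char (#8). Advance 3.
Byte at offset 23: 0xE7 = 11100111 → 3-byte char (#9). Advance 3.
Reached end at offset 26 after 9 code points.

9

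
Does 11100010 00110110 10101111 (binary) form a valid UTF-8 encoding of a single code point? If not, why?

invalid (non-continuation byte where continuation expected)

Leading byte 0xE2 = 11100010 → 3-byte form.
Byte 2 is 0x36 = 00110110, which is not 10xxxxxx — expected a continuation byte.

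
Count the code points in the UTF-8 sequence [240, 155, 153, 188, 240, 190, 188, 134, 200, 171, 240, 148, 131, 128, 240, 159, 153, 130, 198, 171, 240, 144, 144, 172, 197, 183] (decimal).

8

Byte at offset 0: 0xF0 = 11110000 → 4-byte char (#1). Advance 4.
Byte at offset 4: 0xF0 = 11110000 → 4-byte char (#2). Advance 4.
Byte at offset 8: 0xC8 = 11001000 → 2-byte char (#3). Advance 2.
Byte at offset 10: 0xF0 = 11110000 → 4-byte char (#4). Advance 4.
Byte at offset 14: 0xF0 = 11110000 → 4-byte char (#5). Advance 4.
Byte at offset 18: 0xC6 = 11000110 → 2-byte char (#6). Advance 2.
Byte at offset 20: 0xF0 = 11110000 → 4-byte char (#7). Advance 4.
Byte at offset 24: 0xC5 = 11000101 → 2-byte char (#8). Advance 2.
Reached end at offset 26 after 8 code points.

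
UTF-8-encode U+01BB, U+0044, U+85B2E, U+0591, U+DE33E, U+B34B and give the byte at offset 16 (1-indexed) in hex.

0x8B

1-indexed offset 16 is 0-indexed offset 15.
U+01BB → 2-byte form C6 BB at offsets 0–1.
U+0044 → 1-byte form 44 at offsets 2–2.
U+85B2E → 4-byte form F2 85 AC AE at offsets 3–6.
U+0591 → 2-byte form D6 91 at offsets 7–8.
U+DE33E → 4-byte form F3 9E 8C BE at offsets 9–12.
U+B34B → 3-byte form EB 8D 8B at offsets 13–15.
Offset 15 falls in char 6's range; it's byte 3 of EB 8D 8B = 0x8B.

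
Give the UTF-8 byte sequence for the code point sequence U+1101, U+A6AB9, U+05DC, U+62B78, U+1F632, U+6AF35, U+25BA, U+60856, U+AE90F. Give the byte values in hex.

E1 84 81 F2 A6 AA B9 D7 9C F1 A2 AD B8 F0 9F 98 B2 F1 AA BC B5 E2 96 BA F1 A0 A1 96 F2 AE A4 8F

U+1101: 3-byte form → E1 84 81.
U+A6AB9: 4-byte form → F2 A6 AA B9.
U+05DC: 2-byte form → D7 9C.
U+62B78: 4-byte form → F1 A2 AD B8.
U+1F632: 4-byte form → F0 9F 98 B2.
U+6AF35: 4-byte form → F1 AA BC B5.
U+25BA: 3-byte form → E2 96 BA.
U+60856: 4-byte form → F1 A0 A1 96.
U+AE90F: 4-byte form → F2 AE A4 8F.
Concatenated (32 bytes): E1 84 81 F2 A6 AA B9 D7 9C F1 A2 AD B8 F0 9F 98 B2 F1 AA BC B5 E2 96 BA F1 A0 A1 96 F2 AE A4 8F.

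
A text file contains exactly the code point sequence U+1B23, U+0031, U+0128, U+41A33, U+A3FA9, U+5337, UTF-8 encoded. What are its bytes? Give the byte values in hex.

E1 AC A3 31 C4 A8 F1 81 A8 B3 F2 A3 BE A9 E5 8C B7

U+1B23: 3-byte form → E1 AC A3.
U+0031: 1-byte form → 31.
U+0128: 2-byte form → C4 A8.
U+41A33: 4-byte form → F1 81 A8 B3.
U+A3FA9: 4-byte form → F2 A3 BE A9.
U+5337: 3-byte form → E5 8C B7.
Concatenated (17 bytes): E1 AC A3 31 C4 A8 F1 81 A8 B3 F2 A3 BE A9 E5 8C B7.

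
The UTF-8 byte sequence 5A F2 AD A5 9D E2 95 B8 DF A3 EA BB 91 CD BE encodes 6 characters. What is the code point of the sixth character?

Offset 0: leading byte 0x5A = 01011010 → 1-byte char #1 = 5A.
Offset 1: leading byte 0xF2 = 11110010 → 4-byte char #2 = F2 AD A5 9D.
Offset 5: leading byte 0xE2 = 11100010 → 3-byte char #3 = E2 95 B8.
Offset 8: leading byte 0xDF = 11011111 → 2-byte char #4 = DF A3.
Offset 10: leading byte 0xEA = 11101010 → 3-byte char #5 = EA BB 91.
Offset 13: leading byte 0xCD = 11001101 → 2-byte char #6 = CD BE.
Leading byte 0xCD = 11001101 matches 110xxxxx → 2-byte sequence.
Byte 1: 0xCD = 11001101, payload 01101 (5 bits).
Byte 2: 0xBE = 10111110 (10xxxxxx ✓), payload 111110.
Concatenate: 01101111110 = 0x37E (11 bits → U+037E).

U+037E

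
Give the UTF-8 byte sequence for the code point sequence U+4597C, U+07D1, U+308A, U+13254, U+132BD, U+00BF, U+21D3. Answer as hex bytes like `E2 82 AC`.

U+4597C: 4-byte form → F1 85 A5 BC.
U+07D1: 2-byte form → DF 91.
U+308A: 3-byte form → E3 82 8A.
U+13254: 4-byte form → F0 93 89 94.
U+132BD: 4-byte form → F0 93 8A BD.
U+00BF: 2-byte form → C2 BF.
U+21D3: 3-byte form → E2 87 93.
Concatenated (22 bytes): F1 85 A5 BC DF 91 E3 82 8A F0 93 89 94 F0 93 8A BD C2 BF E2 87 93.

F1 85 A5 BC DF 91 E3 82 8A F0 93 89 94 F0 93 8A BD C2 BF E2 87 93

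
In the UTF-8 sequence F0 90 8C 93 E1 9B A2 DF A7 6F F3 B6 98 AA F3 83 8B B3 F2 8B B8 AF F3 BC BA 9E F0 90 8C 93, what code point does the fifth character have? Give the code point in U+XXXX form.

Offset 0: leading byte 0xF0 = 11110000 → 4-byte char #1 = F0 90 8C 93.
Offset 4: leading byte 0xE1 = 11100001 → 3-byte char #2 = E1 9B A2.
Offset 7: leading byte 0xDF = 11011111 → 2-byte char #3 = DF A7.
Offset 9: leading byte 0x6F = 01101111 → 1-byte char #4 = 6F.
Offset 10: leading byte 0xF3 = 11110011 → 4-byte char #5 = F3 B6 98 AA.
Leading byte 0xF3 = 11110011 matches 11110xxx → 4-byte sequence.
Byte 1: 0xF3 = 11110011, payload 011 (3 bits).
Byte 2: 0xB6 = 10110110 (10xxxxxx ✓), payload 110110.
Byte 3: 0x98 = 10011000 (10xxxxxx ✓), payload 011000.
Byte 4: 0xAA = 10101010 (10xxxxxx ✓), payload 101010.
Concatenate: 011110110011000101010 = 0xF662A (21 bits → U+F662A).

U+F662A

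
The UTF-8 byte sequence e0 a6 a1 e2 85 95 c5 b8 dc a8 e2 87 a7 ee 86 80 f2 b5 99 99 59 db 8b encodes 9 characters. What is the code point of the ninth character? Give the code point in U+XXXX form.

U+06CB

Offset 0: leading byte 0xE0 = 11100000 → 3-byte char #1 = E0 A6 A1.
Offset 3: leading byte 0xE2 = 11100010 → 3-byte char #2 = E2 85 95.
Offset 6: leading byte 0xC5 = 11000101 → 2-byte char #3 = C5 B8.
Offset 8: leading byte 0xDC = 11011100 → 2-byte char #4 = DC A8.
Offset 10: leading byte 0xE2 = 11100010 → 3-byte char #5 = E2 87 A7.
Offset 13: leading byte 0xEE = 11101110 → 3-byte char #6 = EE 86 80.
Offset 16: leading byte 0xF2 = 11110010 → 4-byte char #7 = F2 B5 99 99.
Offset 20: leading byte 0x59 = 01011001 → 1-byte char #8 = 59.
Offset 21: leading byte 0xDB = 11011011 → 2-byte char #9 = DB 8B.
Leading byte 0xDB = 11011011 matches 110xxxxx → 2-byte sequence.
Byte 1: 0xDB = 11011011, payload 11011 (5 bits).
Byte 2: 0x8B = 10001011 (10xxxxxx ✓), payload 001011.
Concatenate: 11011001011 = 0x6CB (11 bits → U+06CB).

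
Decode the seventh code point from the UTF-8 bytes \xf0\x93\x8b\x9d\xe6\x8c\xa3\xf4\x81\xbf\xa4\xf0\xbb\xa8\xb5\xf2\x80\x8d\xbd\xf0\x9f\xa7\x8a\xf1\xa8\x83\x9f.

U+680DF

Offset 0: leading byte 0xF0 = 11110000 → 4-byte char #1 = F0 93 8B 9D.
Offset 4: leading byte 0xE6 = 11100110 → 3-byte char #2 = E6 8C A3.
Offset 7: leading byte 0xF4 = 11110100 → 4-byte char #3 = F4 81 BF A4.
Offset 11: leading byte 0xF0 = 11110000 → 4-byte char #4 = F0 BB A8 B5.
Offset 15: leading byte 0xF2 = 11110010 → 4-byte char #5 = F2 80 8D BD.
Offset 19: leading byte 0xF0 = 11110000 → 4-byte char #6 = F0 9F A7 8A.
Offset 23: leading byte 0xF1 = 11110001 → 4-byte char #7 = F1 A8 83 9F.
Leading byte 0xF1 = 11110001 matches 11110xxx → 4-byte sequence.
Byte 1: 0xF1 = 11110001, payload 001 (3 bits).
Byte 2: 0xA8 = 10101000 (10xxxxxx ✓), payload 101000.
Byte 3: 0x83 = 10000011 (10xxxxxx ✓), payload 000011.
Byte 4: 0x9F = 10011111 (10xxxxxx ✓), payload 011111.
Concatenate: 001101000000011011111 = 0x680DF (21 bits → U+680DF).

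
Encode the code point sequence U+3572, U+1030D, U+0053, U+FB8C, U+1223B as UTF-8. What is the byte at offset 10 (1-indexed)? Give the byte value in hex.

0xAE

1-indexed offset 10 is 0-indexed offset 9.
U+3572 → 3-byte form E3 95 B2 at offsets 0–2.
U+1030D → 4-byte form F0 90 8C 8D at offsets 3–6.
U+0053 → 1-byte form 53 at offsets 7–7.
U+FB8C → 3-byte form EF AE 8C at offsets 8–10.
Offset 9 falls in char 4's range; it's byte 2 of EF AE 8C = 0xAE.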